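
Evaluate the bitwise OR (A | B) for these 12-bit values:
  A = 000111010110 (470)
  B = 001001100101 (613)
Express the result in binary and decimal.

Apply | to each column (1 where either bit is 1):
  000111010110
| 001001100101
--------------
  001111110111

Answer: 001111110111 (1015)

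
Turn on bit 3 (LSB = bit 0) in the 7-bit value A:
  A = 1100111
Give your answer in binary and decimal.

Mask = 1 << 3 = 0001000
Bit 3 of A is 0, so OR-ing with the mask flips it to 1.
  1100111
| 0001000
---------
  1101111

Answer: 1101111 (111)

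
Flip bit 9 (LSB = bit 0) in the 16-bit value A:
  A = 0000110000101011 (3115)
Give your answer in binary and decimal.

Mask = 1 << 9 = 0000001000000000
Bit 9 of A is 0; XOR with the mask flips it to 1.
  0000110000101011
^ 0000001000000000
------------------
  0000111000101011

Answer: 0000111000101011 (3627)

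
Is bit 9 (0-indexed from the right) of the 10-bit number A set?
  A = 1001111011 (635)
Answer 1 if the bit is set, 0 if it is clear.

Bit 9 is the 10th from the right.
  1001111011
  ^
That bit is 1.

Answer: 1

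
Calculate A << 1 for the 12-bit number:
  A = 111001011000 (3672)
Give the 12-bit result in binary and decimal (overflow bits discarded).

Shift left by 1: drop the top 1 bit(s), append 1 zero(s) on the right.
  111001011000  ->  discard [1], keep [11001011000], append 0
= 110010110000

Answer: 110010110000 (3248)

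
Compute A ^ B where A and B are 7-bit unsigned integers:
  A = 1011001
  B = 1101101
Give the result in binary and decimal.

Apply ^ to each column (1 where bits differ):
  1011001
^ 1101101
---------
  0110100

Answer: 0110100 (52)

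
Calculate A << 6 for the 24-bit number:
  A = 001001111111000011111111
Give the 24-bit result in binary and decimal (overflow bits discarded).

Shift left by 6: drop the top 6 bit(s), append 6 zero(s) on the right.
  001001111111000011111111  ->  discard [001001], keep [111111000011111111], append 000000
= 111111000011111111000000

Answer: 111111000011111111000000 (16531392)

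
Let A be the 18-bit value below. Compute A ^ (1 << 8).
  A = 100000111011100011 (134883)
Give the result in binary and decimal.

Mask = 1 << 8 = 000000000100000000
Bit 8 of A is 0; XOR with the mask flips it to 1.
  100000111011100011
^ 000000000100000000
--------------------
  100000111111100011

Answer: 100000111111100011 (135139)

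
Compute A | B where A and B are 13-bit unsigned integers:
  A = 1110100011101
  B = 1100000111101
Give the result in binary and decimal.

Apply | to each column (1 where either bit is 1):
  1110100011101
| 1100000111101
---------------
  1110100111101

Answer: 1110100111101 (7485)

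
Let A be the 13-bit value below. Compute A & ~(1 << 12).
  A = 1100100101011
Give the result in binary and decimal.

Mask = ~(1 << 12) = 0111111111111
Bit 12 of A is 1, so AND-ing with the mask clears it to 0.
  1100100101011
& 0111111111111
---------------
  0100100101011

Answer: 0100100101011 (2347)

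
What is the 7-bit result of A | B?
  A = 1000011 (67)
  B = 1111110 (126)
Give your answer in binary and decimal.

Apply | to each column (1 where either bit is 1):
  1000011
| 1111110
---------
  1111111

Answer: 1111111 (127)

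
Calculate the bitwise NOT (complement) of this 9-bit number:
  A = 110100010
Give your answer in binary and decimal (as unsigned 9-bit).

Flip each bit (0->1, 1->0):
  110100010
  001011101

Answer: 001011101 (93)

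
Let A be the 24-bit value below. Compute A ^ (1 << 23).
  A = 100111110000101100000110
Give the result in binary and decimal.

Mask = 1 << 23 = 100000000000000000000000
Bit 23 of A is 1; XOR with the mask flips it to 0.
  100111110000101100000110
^ 100000000000000000000000
--------------------------
  000111110000101100000110

Answer: 000111110000101100000110 (2034438)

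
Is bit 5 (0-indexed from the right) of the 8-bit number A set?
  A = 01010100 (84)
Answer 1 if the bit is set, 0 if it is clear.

Bit 5 is the 6th from the right.
  01010100
    ^
That bit is 0.

Answer: 0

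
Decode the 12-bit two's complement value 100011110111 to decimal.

MSB is 1, so the value is negative. Find the magnitude:
1. Invert bits:  011100001000
2. Add 1:        011100001001  = 1801
3. Apply sign:   -1801

Answer: -1801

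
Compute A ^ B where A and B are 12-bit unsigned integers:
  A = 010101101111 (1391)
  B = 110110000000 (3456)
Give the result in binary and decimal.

Apply ^ to each column (1 where bits differ):
  010101101111
^ 110110000000
--------------
  100011101111

Answer: 100011101111 (2287)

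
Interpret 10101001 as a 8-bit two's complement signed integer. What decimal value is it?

MSB is 1, so the value is negative. Find the magnitude:
1. Invert bits:  01010110
2. Add 1:        01010111  = 87
3. Apply sign:   -87

Answer: -87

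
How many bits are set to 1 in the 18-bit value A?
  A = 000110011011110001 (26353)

000110011011110001
1-bits at positions (from bit 0 = LSB): 0, 4, 5, 6, 7, 9, 10, 13, 14
Count = 9

Answer: 9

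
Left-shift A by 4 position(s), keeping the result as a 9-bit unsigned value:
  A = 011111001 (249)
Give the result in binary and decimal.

Shift left by 4: drop the top 4 bit(s), append 4 zero(s) on the right.
  011111001  ->  discard [0111], keep [11001], append 0000
= 110010000

Answer: 110010000 (400)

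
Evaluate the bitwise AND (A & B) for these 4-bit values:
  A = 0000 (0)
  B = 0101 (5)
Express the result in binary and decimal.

Apply & to each column (1 only where both bits are 1):
  0000
& 0101
------
  0000

Answer: 0000 (0)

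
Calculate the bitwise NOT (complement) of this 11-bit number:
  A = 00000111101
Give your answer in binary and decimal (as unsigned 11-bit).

Flip each bit (0->1, 1->0):
  00000111101
  11111000010

Answer: 11111000010 (1986)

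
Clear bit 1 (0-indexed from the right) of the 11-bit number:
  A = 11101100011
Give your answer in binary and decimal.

Mask = ~(1 << 1) = 11111111101
Bit 1 of A is 1, so AND-ing with the mask clears it to 0.
  11101100011
& 11111111101
-------------
  11101100001

Answer: 11101100001 (1889)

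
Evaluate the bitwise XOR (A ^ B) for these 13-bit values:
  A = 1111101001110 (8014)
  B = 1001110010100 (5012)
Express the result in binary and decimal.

Apply ^ to each column (1 where bits differ):
  1111101001110
^ 1001110010100
---------------
  0110011011010

Answer: 0110011011010 (3290)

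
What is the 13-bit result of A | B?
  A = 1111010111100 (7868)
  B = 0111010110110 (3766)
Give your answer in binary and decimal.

Apply | to each column (1 where either bit is 1):
  1111010111100
| 0111010110110
---------------
  1111010111110

Answer: 1111010111110 (7870)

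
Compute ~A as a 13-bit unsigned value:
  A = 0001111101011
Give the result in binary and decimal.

Flip each bit (0->1, 1->0):
  0001111101011
  1110000010100

Answer: 1110000010100 (7188)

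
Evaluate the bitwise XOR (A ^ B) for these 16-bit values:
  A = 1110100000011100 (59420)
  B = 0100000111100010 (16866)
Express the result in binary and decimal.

Apply ^ to each column (1 where bits differ):
  1110100000011100
^ 0100000111100010
------------------
  1010100111111110

Answer: 1010100111111110 (43518)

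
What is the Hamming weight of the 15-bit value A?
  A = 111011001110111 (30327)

111011001110111
1-bits at positions (from bit 0 = LSB): 0, 1, 2, 4, 5, 6, 9, 10, 12, 13, 14
Count = 11

Answer: 11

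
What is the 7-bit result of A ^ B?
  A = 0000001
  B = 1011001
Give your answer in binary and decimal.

Apply ^ to each column (1 where bits differ):
  0000001
^ 1011001
---------
  1011000

Answer: 1011000 (88)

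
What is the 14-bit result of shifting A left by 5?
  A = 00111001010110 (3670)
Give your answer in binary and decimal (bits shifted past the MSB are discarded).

Shift left by 5: drop the top 5 bit(s), append 5 zero(s) on the right.
  00111001010110  ->  discard [00111], keep [001010110], append 00000
= 00101011000000

Answer: 00101011000000 (2752)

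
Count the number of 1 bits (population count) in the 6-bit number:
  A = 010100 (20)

010100
1-bits at positions (from bit 0 = LSB): 2, 4
Count = 2

Answer: 2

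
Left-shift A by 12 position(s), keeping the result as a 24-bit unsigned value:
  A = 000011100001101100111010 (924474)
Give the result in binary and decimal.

Shift left by 12: drop the top 12 bit(s), append 12 zero(s) on the right.
  000011100001101100111010  ->  discard [000011100001], keep [101100111010], append 000000000000
= 101100111010000000000000

Answer: 101100111010000000000000 (11771904)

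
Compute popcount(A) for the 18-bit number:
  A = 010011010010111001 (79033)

010011010010111001
1-bits at positions (from bit 0 = LSB): 0, 3, 4, 5, 7, 10, 12, 13, 16
Count = 9

Answer: 9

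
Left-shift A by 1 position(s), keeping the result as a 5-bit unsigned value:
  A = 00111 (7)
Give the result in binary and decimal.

Shift left by 1: drop the top 1 bit(s), append 1 zero(s) on the right.
  00111  ->  discard [0], keep [0111], append 0
= 01110

Answer: 01110 (14)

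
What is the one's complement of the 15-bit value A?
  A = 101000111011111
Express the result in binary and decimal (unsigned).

Flip each bit (0->1, 1->0):
  101000111011111
  010111000100000

Answer: 010111000100000 (11808)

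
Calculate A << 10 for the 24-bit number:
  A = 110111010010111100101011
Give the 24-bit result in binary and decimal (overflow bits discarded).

Shift left by 10: drop the top 10 bit(s), append 10 zero(s) on the right.
  110111010010111100101011  ->  discard [1101110100], keep [10111100101011], append 0000000000
= 101111001010110000000000

Answer: 101111001010110000000000 (12364800)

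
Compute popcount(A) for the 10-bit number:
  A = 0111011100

0111011100
1-bits at positions (from bit 0 = LSB): 2, 3, 4, 6, 7, 8
Count = 6

Answer: 6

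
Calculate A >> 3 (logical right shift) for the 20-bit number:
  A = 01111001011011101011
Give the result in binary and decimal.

Logical shift right by 3: drop the bottom 3 bit(s), prepend 3 zero(s) on the left.
  01111001011011101011  ->  keep [01111001011011101], discard [011], prepend 000
= 00001111001011011101

Answer: 00001111001011011101 (62173)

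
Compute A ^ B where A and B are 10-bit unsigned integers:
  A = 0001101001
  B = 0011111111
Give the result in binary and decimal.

Apply ^ to each column (1 where bits differ):
  0001101001
^ 0011111111
------------
  0010010110

Answer: 0010010110 (150)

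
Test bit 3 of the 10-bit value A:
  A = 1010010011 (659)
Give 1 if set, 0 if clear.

Bit 3 is the 4th from the right.
  1010010011
        ^
That bit is 0.

Answer: 0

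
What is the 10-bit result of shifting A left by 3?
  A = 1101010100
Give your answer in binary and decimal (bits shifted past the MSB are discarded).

Shift left by 3: drop the top 3 bit(s), append 3 zero(s) on the right.
  1101010100  ->  discard [110], keep [1010100], append 000
= 1010100000

Answer: 1010100000 (672)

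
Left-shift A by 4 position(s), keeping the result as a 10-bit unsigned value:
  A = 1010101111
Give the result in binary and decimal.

Shift left by 4: drop the top 4 bit(s), append 4 zero(s) on the right.
  1010101111  ->  discard [1010], keep [101111], append 0000
= 1011110000

Answer: 1011110000 (752)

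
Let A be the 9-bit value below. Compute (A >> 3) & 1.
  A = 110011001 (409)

Bit 3 is the 4th from the right.
  110011001
       ^
That bit is 1.

Answer: 1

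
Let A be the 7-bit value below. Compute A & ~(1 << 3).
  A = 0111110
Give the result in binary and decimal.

Mask = ~(1 << 3) = 1110111
Bit 3 of A is 1, so AND-ing with the mask clears it to 0.
  0111110
& 1110111
---------
  0110110

Answer: 0110110 (54)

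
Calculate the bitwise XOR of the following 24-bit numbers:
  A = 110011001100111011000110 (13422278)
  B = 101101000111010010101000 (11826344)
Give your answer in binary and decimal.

Apply ^ to each column (1 where bits differ):
  110011001100111011000110
^ 101101000111010010101000
--------------------------
  011110001011101001101110

Answer: 011110001011101001101110 (7912046)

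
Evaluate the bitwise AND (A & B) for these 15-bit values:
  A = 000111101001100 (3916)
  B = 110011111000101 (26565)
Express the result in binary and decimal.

Apply & to each column (1 only where both bits are 1):
  000111101001100
& 110011111000101
-----------------
  000011101000100

Answer: 000011101000100 (1860)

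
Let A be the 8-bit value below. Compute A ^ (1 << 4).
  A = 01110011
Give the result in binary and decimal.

Mask = 1 << 4 = 00010000
Bit 4 of A is 1; XOR with the mask flips it to 0.
  01110011
^ 00010000
----------
  01100011

Answer: 01100011 (99)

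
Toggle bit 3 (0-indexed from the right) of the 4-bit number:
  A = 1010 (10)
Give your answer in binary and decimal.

Mask = 1 << 3 = 1000
Bit 3 of A is 1; XOR with the mask flips it to 0.
  1010
^ 1000
------
  0010

Answer: 0010 (2)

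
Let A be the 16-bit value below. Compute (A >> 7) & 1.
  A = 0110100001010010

Bit 7 is the 8th from the right.
  0110100001010010
          ^
That bit is 0.

Answer: 0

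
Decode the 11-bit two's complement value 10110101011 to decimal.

MSB is 1, so the value is negative. Find the magnitude:
1. Invert bits:  01001010100
2. Add 1:        01001010101  = 597
3. Apply sign:   -597

Answer: -597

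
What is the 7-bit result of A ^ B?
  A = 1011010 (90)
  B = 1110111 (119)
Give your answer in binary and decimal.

Apply ^ to each column (1 where bits differ):
  1011010
^ 1110111
---------
  0101101

Answer: 0101101 (45)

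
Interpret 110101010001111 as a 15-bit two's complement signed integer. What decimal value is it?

MSB is 1, so the value is negative. Find the magnitude:
1. Invert bits:  001010101110000
2. Add 1:        001010101110001  = 5489
3. Apply sign:   -5489

Answer: -5489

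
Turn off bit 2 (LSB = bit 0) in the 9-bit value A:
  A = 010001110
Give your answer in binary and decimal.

Mask = ~(1 << 2) = 111111011
Bit 2 of A is 1, so AND-ing with the mask clears it to 0.
  010001110
& 111111011
-----------
  010001010

Answer: 010001010 (138)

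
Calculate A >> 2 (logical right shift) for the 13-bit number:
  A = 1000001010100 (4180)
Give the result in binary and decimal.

Logical shift right by 2: drop the bottom 2 bit(s), prepend 2 zero(s) on the left.
  1000001010100  ->  keep [10000010101], discard [00], prepend 00
= 0010000010101

Answer: 0010000010101 (1045)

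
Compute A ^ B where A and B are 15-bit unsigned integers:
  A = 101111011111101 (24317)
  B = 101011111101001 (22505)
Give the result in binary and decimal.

Apply ^ to each column (1 where bits differ):
  101111011111101
^ 101011111101001
-----------------
  000100100010100

Answer: 000100100010100 (2324)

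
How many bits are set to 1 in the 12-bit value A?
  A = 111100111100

111100111100
1-bits at positions (from bit 0 = LSB): 2, 3, 4, 5, 8, 9, 10, 11
Count = 8

Answer: 8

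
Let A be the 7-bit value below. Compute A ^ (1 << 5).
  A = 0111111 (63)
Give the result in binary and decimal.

Mask = 1 << 5 = 0100000
Bit 5 of A is 1; XOR with the mask flips it to 0.
  0111111
^ 0100000
---------
  0011111

Answer: 0011111 (31)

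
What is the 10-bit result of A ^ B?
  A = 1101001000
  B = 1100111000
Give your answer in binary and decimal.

Apply ^ to each column (1 where bits differ):
  1101001000
^ 1100111000
------------
  0001110000

Answer: 0001110000 (112)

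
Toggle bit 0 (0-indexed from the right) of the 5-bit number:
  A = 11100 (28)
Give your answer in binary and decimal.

Mask = 1 << 0 = 00001
Bit 0 of A is 0; XOR with the mask flips it to 1.
  11100
^ 00001
-------
  11101

Answer: 11101 (29)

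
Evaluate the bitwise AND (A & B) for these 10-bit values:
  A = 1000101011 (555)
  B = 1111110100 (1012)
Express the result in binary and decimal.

Apply & to each column (1 only where both bits are 1):
  1000101011
& 1111110100
------------
  1000100000

Answer: 1000100000 (544)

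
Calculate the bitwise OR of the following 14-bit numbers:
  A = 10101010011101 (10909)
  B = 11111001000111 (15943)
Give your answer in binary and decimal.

Apply | to each column (1 where either bit is 1):
  10101010011101
| 11111001000111
----------------
  11111011011111

Answer: 11111011011111 (16095)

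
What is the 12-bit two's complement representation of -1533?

1. Binary of +1533:  010111111101
2. Invert bits:     101000000010
3. Add 1:           101000000011

Answer: 101000000011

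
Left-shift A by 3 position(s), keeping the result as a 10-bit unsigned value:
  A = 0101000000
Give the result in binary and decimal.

Shift left by 3: drop the top 3 bit(s), append 3 zero(s) on the right.
  0101000000  ->  discard [010], keep [1000000], append 000
= 1000000000

Answer: 1000000000 (512)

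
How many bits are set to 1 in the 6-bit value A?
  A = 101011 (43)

101011
1-bits at positions (from bit 0 = LSB): 0, 1, 3, 5
Count = 4

Answer: 4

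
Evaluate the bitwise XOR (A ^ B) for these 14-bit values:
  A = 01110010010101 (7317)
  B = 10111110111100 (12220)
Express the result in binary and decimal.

Apply ^ to each column (1 where bits differ):
  01110010010101
^ 10111110111100
----------------
  11001100101001

Answer: 11001100101001 (13097)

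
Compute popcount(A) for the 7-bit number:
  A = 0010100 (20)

0010100
1-bits at positions (from bit 0 = LSB): 2, 4
Count = 2

Answer: 2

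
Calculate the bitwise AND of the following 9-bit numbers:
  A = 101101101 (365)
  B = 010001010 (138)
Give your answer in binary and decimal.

Apply & to each column (1 only where both bits are 1):
  101101101
& 010001010
-----------
  000001000

Answer: 000001000 (8)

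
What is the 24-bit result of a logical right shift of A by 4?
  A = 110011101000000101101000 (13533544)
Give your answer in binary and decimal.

Logical shift right by 4: drop the bottom 4 bit(s), prepend 4 zero(s) on the left.
  110011101000000101101000  ->  keep [11001110100000010110], discard [1000], prepend 0000
= 000011001110100000010110

Answer: 000011001110100000010110 (845846)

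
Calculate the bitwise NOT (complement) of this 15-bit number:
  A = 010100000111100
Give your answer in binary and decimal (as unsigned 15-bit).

Flip each bit (0->1, 1->0):
  010100000111100
  101011111000011

Answer: 101011111000011 (22467)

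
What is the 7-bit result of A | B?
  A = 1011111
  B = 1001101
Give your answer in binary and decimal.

Apply | to each column (1 where either bit is 1):
  1011111
| 1001101
---------
  1011111

Answer: 1011111 (95)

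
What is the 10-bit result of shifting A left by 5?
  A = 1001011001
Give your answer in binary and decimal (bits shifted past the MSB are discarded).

Shift left by 5: drop the top 5 bit(s), append 5 zero(s) on the right.
  1001011001  ->  discard [10010], keep [11001], append 00000
= 1100100000

Answer: 1100100000 (800)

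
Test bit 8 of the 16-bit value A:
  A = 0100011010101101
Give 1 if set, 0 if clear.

Bit 8 is the 9th from the right.
  0100011010101101
         ^
That bit is 0.

Answer: 0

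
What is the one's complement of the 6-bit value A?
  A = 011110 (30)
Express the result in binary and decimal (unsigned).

Flip each bit (0->1, 1->0):
  011110
  100001

Answer: 100001 (33)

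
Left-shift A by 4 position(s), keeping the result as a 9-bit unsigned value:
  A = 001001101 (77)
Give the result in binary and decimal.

Shift left by 4: drop the top 4 bit(s), append 4 zero(s) on the right.
  001001101  ->  discard [0010], keep [01101], append 0000
= 011010000

Answer: 011010000 (208)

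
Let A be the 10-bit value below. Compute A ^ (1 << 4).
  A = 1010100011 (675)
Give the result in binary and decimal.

Mask = 1 << 4 = 0000010000
Bit 4 of A is 0; XOR with the mask flips it to 1.
  1010100011
^ 0000010000
------------
  1010110011

Answer: 1010110011 (691)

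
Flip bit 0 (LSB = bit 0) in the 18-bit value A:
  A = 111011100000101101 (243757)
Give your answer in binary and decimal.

Mask = 1 << 0 = 000000000000000001
Bit 0 of A is 1; XOR with the mask flips it to 0.
  111011100000101101
^ 000000000000000001
--------------------
  111011100000101100

Answer: 111011100000101100 (243756)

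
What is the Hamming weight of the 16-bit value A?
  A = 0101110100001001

0101110100001001
1-bits at positions (from bit 0 = LSB): 0, 3, 8, 10, 11, 12, 14
Count = 7

Answer: 7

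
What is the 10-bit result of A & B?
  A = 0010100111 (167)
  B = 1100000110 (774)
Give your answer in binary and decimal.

Apply & to each column (1 only where both bits are 1):
  0010100111
& 1100000110
------------
  0000000110

Answer: 0000000110 (6)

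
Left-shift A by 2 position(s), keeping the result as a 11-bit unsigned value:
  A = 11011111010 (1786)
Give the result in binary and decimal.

Shift left by 2: drop the top 2 bit(s), append 2 zero(s) on the right.
  11011111010  ->  discard [11], keep [011111010], append 00
= 01111101000

Answer: 01111101000 (1000)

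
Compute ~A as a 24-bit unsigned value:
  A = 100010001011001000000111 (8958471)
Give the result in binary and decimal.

Flip each bit (0->1, 1->0):
  100010001011001000000111
  011101110100110111111000

Answer: 011101110100110111111000 (7818744)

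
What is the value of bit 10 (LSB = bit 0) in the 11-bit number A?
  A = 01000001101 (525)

Bit 10 is the 11th from the right.
  01000001101
  ^
That bit is 0.

Answer: 0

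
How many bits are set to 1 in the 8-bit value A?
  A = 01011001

01011001
1-bits at positions (from bit 0 = LSB): 0, 3, 4, 6
Count = 4

Answer: 4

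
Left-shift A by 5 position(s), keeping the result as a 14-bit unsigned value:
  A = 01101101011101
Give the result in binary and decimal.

Shift left by 5: drop the top 5 bit(s), append 5 zero(s) on the right.
  01101101011101  ->  discard [01101], keep [101011101], append 00000
= 10101110100000

Answer: 10101110100000 (11168)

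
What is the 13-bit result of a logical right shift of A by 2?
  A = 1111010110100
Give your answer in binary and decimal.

Logical shift right by 2: drop the bottom 2 bit(s), prepend 2 zero(s) on the left.
  1111010110100  ->  keep [11110101101], discard [00], prepend 00
= 0011110101101

Answer: 0011110101101 (1965)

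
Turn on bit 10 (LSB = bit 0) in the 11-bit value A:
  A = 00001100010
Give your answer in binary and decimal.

Mask = 1 << 10 = 10000000000
Bit 10 of A is 0, so OR-ing with the mask flips it to 1.
  00001100010
| 10000000000
-------------
  10001100010

Answer: 10001100010 (1122)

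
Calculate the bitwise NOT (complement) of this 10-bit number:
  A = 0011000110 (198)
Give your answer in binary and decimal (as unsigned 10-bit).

Flip each bit (0->1, 1->0):
  0011000110
  1100111001

Answer: 1100111001 (825)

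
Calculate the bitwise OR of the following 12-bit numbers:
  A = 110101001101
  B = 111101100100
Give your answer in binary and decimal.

Apply | to each column (1 where either bit is 1):
  110101001101
| 111101100100
--------------
  111101101101

Answer: 111101101101 (3949)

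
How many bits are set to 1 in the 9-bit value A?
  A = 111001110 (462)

111001110
1-bits at positions (from bit 0 = LSB): 1, 2, 3, 6, 7, 8
Count = 6

Answer: 6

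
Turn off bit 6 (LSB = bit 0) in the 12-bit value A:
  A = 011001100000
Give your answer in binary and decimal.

Mask = ~(1 << 6) = 111110111111
Bit 6 of A is 1, so AND-ing with the mask clears it to 0.
  011001100000
& 111110111111
--------------
  011000100000

Answer: 011000100000 (1568)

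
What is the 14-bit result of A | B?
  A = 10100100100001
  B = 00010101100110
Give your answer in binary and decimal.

Apply | to each column (1 where either bit is 1):
  10100100100001
| 00010101100110
----------------
  10110101100111

Answer: 10110101100111 (11623)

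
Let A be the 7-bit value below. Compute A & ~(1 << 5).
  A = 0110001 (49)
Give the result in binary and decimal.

Mask = ~(1 << 5) = 1011111
Bit 5 of A is 1, so AND-ing with the mask clears it to 0.
  0110001
& 1011111
---------
  0010001

Answer: 0010001 (17)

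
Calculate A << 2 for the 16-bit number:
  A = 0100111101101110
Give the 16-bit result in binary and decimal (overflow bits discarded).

Shift left by 2: drop the top 2 bit(s), append 2 zero(s) on the right.
  0100111101101110  ->  discard [01], keep [00111101101110], append 00
= 0011110110111000

Answer: 0011110110111000 (15800)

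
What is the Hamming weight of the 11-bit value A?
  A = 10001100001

10001100001
1-bits at positions (from bit 0 = LSB): 0, 5, 6, 10
Count = 4

Answer: 4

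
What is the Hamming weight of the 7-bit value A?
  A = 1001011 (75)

1001011
1-bits at positions (from bit 0 = LSB): 0, 1, 3, 6
Count = 4

Answer: 4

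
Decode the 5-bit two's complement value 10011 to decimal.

MSB is 1, so the value is negative. Find the magnitude:
1. Invert bits:  01100
2. Add 1:        01101  = 13
3. Apply sign:   -13

Answer: -13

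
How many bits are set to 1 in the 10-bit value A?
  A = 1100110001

1100110001
1-bits at positions (from bit 0 = LSB): 0, 4, 5, 8, 9
Count = 5

Answer: 5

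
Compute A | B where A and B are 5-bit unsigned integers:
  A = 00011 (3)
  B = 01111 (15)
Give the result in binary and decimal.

Apply | to each column (1 where either bit is 1):
  00011
| 01111
-------
  01111

Answer: 01111 (15)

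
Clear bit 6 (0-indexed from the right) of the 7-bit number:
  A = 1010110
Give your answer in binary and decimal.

Mask = ~(1 << 6) = 0111111
Bit 6 of A is 1, so AND-ing with the mask clears it to 0.
  1010110
& 0111111
---------
  0010110

Answer: 0010110 (22)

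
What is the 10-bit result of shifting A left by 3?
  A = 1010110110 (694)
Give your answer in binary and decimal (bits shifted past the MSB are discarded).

Shift left by 3: drop the top 3 bit(s), append 3 zero(s) on the right.
  1010110110  ->  discard [101], keep [0110110], append 000
= 0110110000

Answer: 0110110000 (432)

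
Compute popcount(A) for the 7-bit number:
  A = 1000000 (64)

1000000
1-bits at positions (from bit 0 = LSB): 6
Count = 1

Answer: 1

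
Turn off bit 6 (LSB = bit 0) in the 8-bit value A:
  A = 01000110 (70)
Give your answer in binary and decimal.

Mask = ~(1 << 6) = 10111111
Bit 6 of A is 1, so AND-ing with the mask clears it to 0.
  01000110
& 10111111
----------
  00000110

Answer: 00000110 (6)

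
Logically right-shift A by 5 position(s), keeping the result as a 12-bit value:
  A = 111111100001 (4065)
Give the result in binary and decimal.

Logical shift right by 5: drop the bottom 5 bit(s), prepend 5 zero(s) on the left.
  111111100001  ->  keep [1111111], discard [00001], prepend 00000
= 000001111111

Answer: 000001111111 (127)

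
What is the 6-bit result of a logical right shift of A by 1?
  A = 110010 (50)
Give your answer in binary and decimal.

Logical shift right by 1: drop the bottom 1 bit(s), prepend 1 zero(s) on the left.
  110010  ->  keep [11001], discard [0], prepend 0
= 011001

Answer: 011001 (25)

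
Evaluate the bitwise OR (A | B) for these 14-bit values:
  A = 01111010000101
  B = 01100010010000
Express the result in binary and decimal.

Apply | to each column (1 where either bit is 1):
  01111010000101
| 01100010010000
----------------
  01111010010101

Answer: 01111010010101 (7829)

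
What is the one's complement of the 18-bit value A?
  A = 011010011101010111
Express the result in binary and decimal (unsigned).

Flip each bit (0->1, 1->0):
  011010011101010111
  100101100010101000

Answer: 100101100010101000 (153768)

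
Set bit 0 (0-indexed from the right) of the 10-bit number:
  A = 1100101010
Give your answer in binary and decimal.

Mask = 1 << 0 = 0000000001
Bit 0 of A is 0, so OR-ing with the mask flips it to 1.
  1100101010
| 0000000001
------------
  1100101011

Answer: 1100101011 (811)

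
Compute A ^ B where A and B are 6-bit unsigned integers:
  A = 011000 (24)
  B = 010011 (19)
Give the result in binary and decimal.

Apply ^ to each column (1 where bits differ):
  011000
^ 010011
--------
  001011

Answer: 001011 (11)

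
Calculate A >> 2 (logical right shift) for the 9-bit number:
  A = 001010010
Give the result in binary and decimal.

Logical shift right by 2: drop the bottom 2 bit(s), prepend 2 zero(s) on the left.
  001010010  ->  keep [0010100], discard [10], prepend 00
= 000010100

Answer: 000010100 (20)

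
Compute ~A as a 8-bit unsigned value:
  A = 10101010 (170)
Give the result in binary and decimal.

Flip each bit (0->1, 1->0):
  10101010
  01010101

Answer: 01010101 (85)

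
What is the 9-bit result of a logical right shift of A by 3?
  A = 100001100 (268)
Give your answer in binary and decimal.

Logical shift right by 3: drop the bottom 3 bit(s), prepend 3 zero(s) on the left.
  100001100  ->  keep [100001], discard [100], prepend 000
= 000100001

Answer: 000100001 (33)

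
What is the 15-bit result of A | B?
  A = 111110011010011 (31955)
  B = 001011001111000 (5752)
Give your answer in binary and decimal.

Apply | to each column (1 where either bit is 1):
  111110011010011
| 001011001111000
-----------------
  111111011111011

Answer: 111111011111011 (32507)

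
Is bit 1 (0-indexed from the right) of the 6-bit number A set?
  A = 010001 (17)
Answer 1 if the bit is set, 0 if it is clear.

Bit 1 is the 2nd from the right.
  010001
      ^
That bit is 0.

Answer: 0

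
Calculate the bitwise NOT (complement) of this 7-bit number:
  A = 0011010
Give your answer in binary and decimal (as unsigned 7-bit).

Flip each bit (0->1, 1->0):
  0011010
  1100101

Answer: 1100101 (101)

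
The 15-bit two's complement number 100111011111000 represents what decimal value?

MSB is 1, so the value is negative. Find the magnitude:
1. Invert bits:  011000100000111
2. Add 1:        011000100001000  = 12552
3. Apply sign:   -12552

Answer: -12552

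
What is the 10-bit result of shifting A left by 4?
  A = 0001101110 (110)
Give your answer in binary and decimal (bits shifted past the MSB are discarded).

Shift left by 4: drop the top 4 bit(s), append 4 zero(s) on the right.
  0001101110  ->  discard [0001], keep [101110], append 0000
= 1011100000

Answer: 1011100000 (736)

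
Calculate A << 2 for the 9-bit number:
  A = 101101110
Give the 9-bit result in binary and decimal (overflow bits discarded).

Shift left by 2: drop the top 2 bit(s), append 2 zero(s) on the right.
  101101110  ->  discard [10], keep [1101110], append 00
= 110111000

Answer: 110111000 (440)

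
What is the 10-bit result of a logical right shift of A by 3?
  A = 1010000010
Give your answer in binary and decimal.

Logical shift right by 3: drop the bottom 3 bit(s), prepend 3 zero(s) on the left.
  1010000010  ->  keep [1010000], discard [010], prepend 000
= 0001010000

Answer: 0001010000 (80)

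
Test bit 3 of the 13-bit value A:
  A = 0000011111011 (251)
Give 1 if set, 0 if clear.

Bit 3 is the 4th from the right.
  0000011111011
           ^
That bit is 1.

Answer: 1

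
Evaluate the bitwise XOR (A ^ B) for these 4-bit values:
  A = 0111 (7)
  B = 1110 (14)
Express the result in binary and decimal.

Apply ^ to each column (1 where bits differ):
  0111
^ 1110
------
  1001

Answer: 1001 (9)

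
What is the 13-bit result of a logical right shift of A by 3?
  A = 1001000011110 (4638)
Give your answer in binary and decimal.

Logical shift right by 3: drop the bottom 3 bit(s), prepend 3 zero(s) on the left.
  1001000011110  ->  keep [1001000011], discard [110], prepend 000
= 0001001000011

Answer: 0001001000011 (579)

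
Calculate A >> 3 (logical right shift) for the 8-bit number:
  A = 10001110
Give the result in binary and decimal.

Logical shift right by 3: drop the bottom 3 bit(s), prepend 3 zero(s) on the left.
  10001110  ->  keep [10001], discard [110], prepend 000
= 00010001

Answer: 00010001 (17)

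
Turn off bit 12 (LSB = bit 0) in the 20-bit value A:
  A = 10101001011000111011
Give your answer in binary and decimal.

Mask = ~(1 << 12) = 11111110111111111111
Bit 12 of A is 1, so AND-ing with the mask clears it to 0.
  10101001011000111011
& 11111110111111111111
----------------------
  10101000011000111011

Answer: 10101000011000111011 (689723)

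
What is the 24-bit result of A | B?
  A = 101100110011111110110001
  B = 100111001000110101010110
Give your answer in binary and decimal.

Apply | to each column (1 where either bit is 1):
  101100110011111110110001
| 100111001000110101010110
--------------------------
  101111111011111111110111

Answer: 101111111011111111110111 (12566519)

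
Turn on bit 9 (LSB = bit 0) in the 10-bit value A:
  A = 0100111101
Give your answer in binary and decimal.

Mask = 1 << 9 = 1000000000
Bit 9 of A is 0, so OR-ing with the mask flips it to 1.
  0100111101
| 1000000000
------------
  1100111101

Answer: 1100111101 (829)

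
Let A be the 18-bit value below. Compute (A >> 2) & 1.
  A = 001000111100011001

Bit 2 is the 3rd from the right.
  001000111100011001
                 ^
That bit is 0.

Answer: 0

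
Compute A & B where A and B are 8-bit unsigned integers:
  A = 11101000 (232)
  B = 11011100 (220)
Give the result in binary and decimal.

Apply & to each column (1 only where both bits are 1):
  11101000
& 11011100
----------
  11001000

Answer: 11001000 (200)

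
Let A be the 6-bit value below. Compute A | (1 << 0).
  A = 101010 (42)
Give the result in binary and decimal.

Mask = 1 << 0 = 000001
Bit 0 of A is 0, so OR-ing with the mask flips it to 1.
  101010
| 000001
--------
  101011

Answer: 101011 (43)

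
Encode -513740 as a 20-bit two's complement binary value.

1. Binary of +513740:  01111101011011001100
2. Invert bits:     10000010100100110011
3. Add 1:           10000010100100110100

Answer: 10000010100100110100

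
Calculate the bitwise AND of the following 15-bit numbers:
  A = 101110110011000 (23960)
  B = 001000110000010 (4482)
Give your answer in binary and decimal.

Apply & to each column (1 only where both bits are 1):
  101110110011000
& 001000110000010
-----------------
  001000110000000

Answer: 001000110000000 (4480)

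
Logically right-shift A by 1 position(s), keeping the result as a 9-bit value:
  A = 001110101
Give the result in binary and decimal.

Logical shift right by 1: drop the bottom 1 bit(s), prepend 1 zero(s) on the left.
  001110101  ->  keep [00111010], discard [1], prepend 0
= 000111010

Answer: 000111010 (58)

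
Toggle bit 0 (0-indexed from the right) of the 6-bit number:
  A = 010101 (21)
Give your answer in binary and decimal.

Mask = 1 << 0 = 000001
Bit 0 of A is 1; XOR with the mask flips it to 0.
  010101
^ 000001
--------
  010100

Answer: 010100 (20)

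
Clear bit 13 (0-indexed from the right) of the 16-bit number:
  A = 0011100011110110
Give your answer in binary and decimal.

Mask = ~(1 << 13) = 1101111111111111
Bit 13 of A is 1, so AND-ing with the mask clears it to 0.
  0011100011110110
& 1101111111111111
------------------
  0001100011110110

Answer: 0001100011110110 (6390)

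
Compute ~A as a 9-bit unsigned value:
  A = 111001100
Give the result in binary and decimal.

Flip each bit (0->1, 1->0):
  111001100
  000110011

Answer: 000110011 (51)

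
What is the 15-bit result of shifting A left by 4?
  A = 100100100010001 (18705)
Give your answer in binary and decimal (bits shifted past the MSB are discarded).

Shift left by 4: drop the top 4 bit(s), append 4 zero(s) on the right.
  100100100010001  ->  discard [1001], keep [00100010001], append 0000
= 001000100010000

Answer: 001000100010000 (4368)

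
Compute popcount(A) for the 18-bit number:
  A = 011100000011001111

011100000011001111
1-bits at positions (from bit 0 = LSB): 0, 1, 2, 3, 6, 7, 14, 15, 16
Count = 9

Answer: 9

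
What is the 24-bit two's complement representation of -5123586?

1. Binary of +5123586:  010011100010111000000010
2. Invert bits:     101100011101000111111101
3. Add 1:           101100011101000111111110

Answer: 101100011101000111111110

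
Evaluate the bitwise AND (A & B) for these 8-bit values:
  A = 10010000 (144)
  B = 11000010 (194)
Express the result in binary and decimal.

Apply & to each column (1 only where both bits are 1):
  10010000
& 11000010
----------
  10000000

Answer: 10000000 (128)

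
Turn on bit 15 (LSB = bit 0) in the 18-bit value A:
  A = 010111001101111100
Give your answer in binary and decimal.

Mask = 1 << 15 = 001000000000000000
Bit 15 of A is 0, so OR-ing with the mask flips it to 1.
  010111001101111100
| 001000000000000000
--------------------
  011111001101111100

Answer: 011111001101111100 (127868)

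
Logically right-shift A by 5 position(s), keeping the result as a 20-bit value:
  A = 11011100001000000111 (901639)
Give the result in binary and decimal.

Logical shift right by 5: drop the bottom 5 bit(s), prepend 5 zero(s) on the left.
  11011100001000000111  ->  keep [110111000010000], discard [00111], prepend 00000
= 00000110111000010000

Answer: 00000110111000010000 (28176)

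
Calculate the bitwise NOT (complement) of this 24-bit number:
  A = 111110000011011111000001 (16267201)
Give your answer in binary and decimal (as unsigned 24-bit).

Flip each bit (0->1, 1->0):
  111110000011011111000001
  000001111100100000111110

Answer: 000001111100100000111110 (510014)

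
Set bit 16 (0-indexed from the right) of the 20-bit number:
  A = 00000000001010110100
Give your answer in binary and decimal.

Mask = 1 << 16 = 00010000000000000000
Bit 16 of A is 0, so OR-ing with the mask flips it to 1.
  00000000001010110100
| 00010000000000000000
----------------------
  00010000001010110100

Answer: 00010000001010110100 (66228)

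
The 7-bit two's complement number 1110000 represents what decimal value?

MSB is 1, so the value is negative. Find the magnitude:
1. Invert bits:  0001111
2. Add 1:        0010000  = 16
3. Apply sign:   -16

Answer: -16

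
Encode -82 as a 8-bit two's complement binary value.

1. Binary of +82:  01010010
2. Invert bits:     10101101
3. Add 1:           10101110

Answer: 10101110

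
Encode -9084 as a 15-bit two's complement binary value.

1. Binary of +9084:  010001101111100
2. Invert bits:     101110010000011
3. Add 1:           101110010000100

Answer: 101110010000100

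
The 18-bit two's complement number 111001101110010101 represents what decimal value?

MSB is 1, so the value is negative. Find the magnitude:
1. Invert bits:  000110010001101010
2. Add 1:        000110010001101011  = 25707
3. Apply sign:   -25707

Answer: -25707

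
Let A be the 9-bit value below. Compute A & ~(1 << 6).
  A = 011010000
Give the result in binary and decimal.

Mask = ~(1 << 6) = 110111111
Bit 6 of A is 1, so AND-ing with the mask clears it to 0.
  011010000
& 110111111
-----------
  010010000

Answer: 010010000 (144)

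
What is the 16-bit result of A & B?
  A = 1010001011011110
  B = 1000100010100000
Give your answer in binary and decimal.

Apply & to each column (1 only where both bits are 1):
  1010001011011110
& 1000100010100000
------------------
  1000000010000000

Answer: 1000000010000000 (32896)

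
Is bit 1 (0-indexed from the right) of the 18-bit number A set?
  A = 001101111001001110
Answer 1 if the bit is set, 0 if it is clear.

Bit 1 is the 2nd from the right.
  001101111001001110
                  ^
That bit is 1.

Answer: 1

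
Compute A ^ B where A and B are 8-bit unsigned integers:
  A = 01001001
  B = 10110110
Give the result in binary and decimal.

Apply ^ to each column (1 where bits differ):
  01001001
^ 10110110
----------
  11111111

Answer: 11111111 (255)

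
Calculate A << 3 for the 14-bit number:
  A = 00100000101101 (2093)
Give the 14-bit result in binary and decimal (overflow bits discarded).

Shift left by 3: drop the top 3 bit(s), append 3 zero(s) on the right.
  00100000101101  ->  discard [001], keep [00000101101], append 000
= 00000101101000

Answer: 00000101101000 (360)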